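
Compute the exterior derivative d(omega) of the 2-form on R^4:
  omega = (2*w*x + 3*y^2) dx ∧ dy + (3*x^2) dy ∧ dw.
d(omega) = (8*x) dx ∧ dy ∧ dw

For a 2-form omega = sum_{i<j} g_{ij} dx_i ∧ dx_j, the exterior derivative is
  d(omega) = sum_{i<j} d(g_{ij}) ∧ dx_i ∧ dx_j = sum_{i<j, k} (∂g_{ij}/∂x_k) dx_k ∧ dx_i ∧ dx_j.
Expand each term, using dx_k ∧ dx_i ∧ dx_j = sgn(permutation) dx_{(a)} ∧ dx_{(b)} ∧ dx_{(c)} with (a < b < c) sorted:
  d(2*w*x + 3*y^2) includes (∂/∂w)(2*w*x + 3*y^2) dw = (2*x) dw, which multiplied by dx ∧ dy gives (2*x) dx ∧ dy ∧ dw
  d(3*x^2) includes (∂/∂x)(3*x^2) dx = (6*x) dx, which multiplied by dy ∧ dw gives (6*x) dx ∧ dy ∧ dw
Collecting like 3-forms: d(omega) = (8*x) dx ∧ dy ∧ dw.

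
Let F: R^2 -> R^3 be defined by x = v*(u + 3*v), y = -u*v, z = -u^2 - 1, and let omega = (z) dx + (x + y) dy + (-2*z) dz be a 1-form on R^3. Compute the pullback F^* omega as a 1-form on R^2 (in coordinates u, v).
F^* omega = (-4*u^3 - u^2*v - 4*u - 3*v^3 - v) du + (-u^3 - 6*u^2*v - 3*u*v^2 - u - 6*v) dv

Using F^*(f dg) = (f ∘ F) d(g ∘ F), substitute each coordinate x_i by F_i(u, v) in f_i, and replace dx_i by d F_i = (∂F_i/∂u) du + (∂F_i/∂v) dv.
  For the x component: f_1(F) = -u^2 - 1; d F_1 = (v) du + (u + 6*v) dv
  For the y component: f_2(F) = 3*v^2; d F_2 = (-v) du + (-u) dv
  For the z component: f_3(F) = 2*u^2 + 2; d F_3 = (-2*u) du + (0) dv
Combining and collecting du, dv coefficients:
  coeff of du: -4*u^3 - u^2*v - 4*u - 3*v^3 - v
  coeff of dv: -u^3 - 6*u^2*v - 3*u*v^2 - u - 6*v
F^* omega = (-4*u^3 - u^2*v - 4*u - 3*v^3 - v) du + (-u^3 - 6*u^2*v - 3*u*v^2 - u - 6*v) dv.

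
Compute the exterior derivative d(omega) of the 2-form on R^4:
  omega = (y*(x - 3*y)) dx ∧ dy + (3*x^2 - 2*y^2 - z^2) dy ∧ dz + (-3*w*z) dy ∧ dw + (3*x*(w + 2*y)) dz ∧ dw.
d(omega) = (6*x) dx ∧ dy ∧ dz + (3*w + 6*x) dy ∧ dz ∧ dw + (3*w + 6*y) dx ∧ dz ∧ dw

For a 2-form omega = sum_{i<j} g_{ij} dx_i ∧ dx_j, the exterior derivative is
  d(omega) = sum_{i<j} d(g_{ij}) ∧ dx_i ∧ dx_j = sum_{i<j, k} (∂g_{ij}/∂x_k) dx_k ∧ dx_i ∧ dx_j.
Expand each term, using dx_k ∧ dx_i ∧ dx_j = sgn(permutation) dx_{(a)} ∧ dx_{(b)} ∧ dx_{(c)} with (a < b < c) sorted:
  d(3*x^2 - 2*y^2 - z^2) includes (∂/∂x)(3*x^2 - 2*y^2 - z^2) dx = (6*x) dx, which multiplied by dy ∧ dz gives (6*x) dx ∧ dy ∧ dz
  d(-3*w*z) includes (∂/∂z)(-3*w*z) dz = (-3*w) dz, which multiplied by dy ∧ dw gives (3*w) dy ∧ dz ∧ dw
  d(3*x*(w + 2*y)) includes (∂/∂x)(3*x*(w + 2*y)) dx = (3*w + 6*y) dx, which multiplied by dz ∧ dw gives (3*w + 6*y) dx ∧ dz ∧ dw
  d(3*x*(w + 2*y)) includes (∂/∂y)(3*x*(w + 2*y)) dy = (6*x) dy, which multiplied by dz ∧ dw gives (6*x) dy ∧ dz ∧ dw
Collecting like 3-forms: d(omega) = (6*x) dx ∧ dy ∧ dz + (3*w + 6*x) dy ∧ dz ∧ dw + (3*w + 6*y) dx ∧ dz ∧ dw.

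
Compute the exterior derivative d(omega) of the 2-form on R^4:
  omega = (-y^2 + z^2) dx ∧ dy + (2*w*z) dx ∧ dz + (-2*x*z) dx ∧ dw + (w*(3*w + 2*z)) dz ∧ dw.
d(omega) = (2*z) dx ∧ dy ∧ dz + (2*x + 2*z) dx ∧ dz ∧ dw

For a 2-form omega = sum_{i<j} g_{ij} dx_i ∧ dx_j, the exterior derivative is
  d(omega) = sum_{i<j} d(g_{ij}) ∧ dx_i ∧ dx_j = sum_{i<j, k} (∂g_{ij}/∂x_k) dx_k ∧ dx_i ∧ dx_j.
Expand each term, using dx_k ∧ dx_i ∧ dx_j = sgn(permutation) dx_{(a)} ∧ dx_{(b)} ∧ dx_{(c)} with (a < b < c) sorted:
  d(-y^2 + z^2) includes (∂/∂z)(-y^2 + z^2) dz = (2*z) dz, which multiplied by dx ∧ dy gives (2*z) dx ∧ dy ∧ dz
  d(2*w*z) includes (∂/∂w)(2*w*z) dw = (2*z) dw, which multiplied by dx ∧ dz gives (2*z) dx ∧ dz ∧ dw
  d(-2*x*z) includes (∂/∂z)(-2*x*z) dz = (-2*x) dz, which multiplied by dx ∧ dw gives (2*x) dx ∧ dz ∧ dw
Collecting like 3-forms: d(omega) = (2*z) dx ∧ dy ∧ dz + (2*x + 2*z) dx ∧ dz ∧ dw.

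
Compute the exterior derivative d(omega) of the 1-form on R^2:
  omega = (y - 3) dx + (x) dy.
d(omega) = 0

For a 1-form omega = sum_i f_i dx_i, the exterior derivative is
  d(omega) = sum_{i < j} (∂f_j/∂x_i - ∂f_i/∂x_j) dx_i ∧ dx_j.

Assembling: d(omega) = 0.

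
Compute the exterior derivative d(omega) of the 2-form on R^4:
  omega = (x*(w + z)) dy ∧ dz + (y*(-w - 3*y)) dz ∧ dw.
d(omega) = (w + z) dx ∧ dy ∧ dz + (-w + x - 6*y) dy ∧ dz ∧ dw

For a 2-form omega = sum_{i<j} g_{ij} dx_i ∧ dx_j, the exterior derivative is
  d(omega) = sum_{i<j} d(g_{ij}) ∧ dx_i ∧ dx_j = sum_{i<j, k} (∂g_{ij}/∂x_k) dx_k ∧ dx_i ∧ dx_j.
Expand each term, using dx_k ∧ dx_i ∧ dx_j = sgn(permutation) dx_{(a)} ∧ dx_{(b)} ∧ dx_{(c)} with (a < b < c) sorted:
  d(x*(w + z)) includes (∂/∂x)(x*(w + z)) dx = (w + z) dx, which multiplied by dy ∧ dz gives (w + z) dx ∧ dy ∧ dz
  d(x*(w + z)) includes (∂/∂w)(x*(w + z)) dw = (x) dw, which multiplied by dy ∧ dz gives (x) dy ∧ dz ∧ dw
  d(y*(-w - 3*y)) includes (∂/∂y)(y*(-w - 3*y)) dy = (-w - 6*y) dy, which multiplied by dz ∧ dw gives (-w - 6*y) dy ∧ dz ∧ dw
Collecting like 3-forms: d(omega) = (w + z) dx ∧ dy ∧ dz + (-w + x - 6*y) dy ∧ dz ∧ dw.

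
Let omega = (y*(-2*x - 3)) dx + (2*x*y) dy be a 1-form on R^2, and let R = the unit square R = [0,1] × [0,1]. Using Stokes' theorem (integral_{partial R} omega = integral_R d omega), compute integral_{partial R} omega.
integral_(partial R) omega = 5

Stokes: integral_partial_R omega = integral_R d omega with d omega = (∂Q/∂x - ∂P/∂y) dx ∧ dy.
  ∂Q/∂x = 2*y
  ∂P/∂y = -2*x - 3
  integrand = ∂Q/∂x - ∂P/∂y = 2*x + 2*y + 3.
Integrating over R: integral_0^1 integral_0^1 (2*x + 2*y + 3) dx dy = 5.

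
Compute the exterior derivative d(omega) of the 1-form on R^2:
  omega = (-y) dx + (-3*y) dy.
d(omega) = (1) dx ∧ dy

For a 1-form omega = sum_i f_i dx_i, the exterior derivative is
  d(omega) = sum_{i < j} (∂f_j/∂x_i - ∂f_i/∂x_j) dx_i ∧ dx_j.
  coefficient of dx ∧ dy: ∂f_2/∂x - ∂f_1/∂y = ∂(-3*y)/∂x - ∂(-y)/∂y = 1
Assembling: d(omega) = (1) dx ∧ dy.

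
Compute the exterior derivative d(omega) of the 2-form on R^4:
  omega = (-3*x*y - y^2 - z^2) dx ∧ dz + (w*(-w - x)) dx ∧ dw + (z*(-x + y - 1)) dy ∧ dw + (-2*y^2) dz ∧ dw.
d(omega) = (3*x + 2*y) dx ∧ dy ∧ dz + (-z) dx ∧ dy ∧ dw + (x - 5*y + 1) dy ∧ dz ∧ dw

For a 2-form omega = sum_{i<j} g_{ij} dx_i ∧ dx_j, the exterior derivative is
  d(omega) = sum_{i<j} d(g_{ij}) ∧ dx_i ∧ dx_j = sum_{i<j, k} (∂g_{ij}/∂x_k) dx_k ∧ dx_i ∧ dx_j.
Expand each term, using dx_k ∧ dx_i ∧ dx_j = sgn(permutation) dx_{(a)} ∧ dx_{(b)} ∧ dx_{(c)} with (a < b < c) sorted:
  d(-3*x*y - y^2 - z^2) includes (∂/∂y)(-3*x*y - y^2 - z^2) dy = (-3*x - 2*y) dy, which multiplied by dx ∧ dz gives (3*x + 2*y) dx ∧ dy ∧ dz
  d(z*(-x + y - 1)) includes (∂/∂x)(z*(-x + y - 1)) dx = (-z) dx, which multiplied by dy ∧ dw gives (-z) dx ∧ dy ∧ dw
  d(z*(-x + y - 1)) includes (∂/∂z)(z*(-x + y - 1)) dz = (-x + y - 1) dz, which multiplied by dy ∧ dw gives (x - y + 1) dy ∧ dz ∧ dw
  d(-2*y^2) includes (∂/∂y)(-2*y^2) dy = (-4*y) dy, which multiplied by dz ∧ dw gives (-4*y) dy ∧ dz ∧ dw
Collecting like 3-forms: d(omega) = (3*x + 2*y) dx ∧ dy ∧ dz + (-z) dx ∧ dy ∧ dw + (x - 5*y + 1) dy ∧ dz ∧ dw.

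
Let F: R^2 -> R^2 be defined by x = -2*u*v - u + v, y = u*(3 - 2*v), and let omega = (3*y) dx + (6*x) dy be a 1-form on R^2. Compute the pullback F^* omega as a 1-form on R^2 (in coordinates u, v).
F^* omega = (36*u*v^2 - 36*u*v - 27*u - 12*v^2 + 18*v) du + (3*u*(12*u*v - 2*u - 6*v + 3)) dv

Using F^*(f dg) = (f ∘ F) d(g ∘ F), substitute each coordinate x_i by F_i(u, v) in f_i, and replace dx_i by d F_i = (∂F_i/∂u) du + (∂F_i/∂v) dv.
  For the x component: f_1(F) = 3*u*(3 - 2*v); d F_1 = (-2*v - 1) du + (1 - 2*u) dv
  For the y component: f_2(F) = -12*u*v - 6*u + 6*v; d F_2 = (3 - 2*v) du + (-2*u) dv
Combining and collecting du, dv coefficients:
  coeff of du: 36*u*v^2 - 36*u*v - 27*u - 12*v^2 + 18*v
  coeff of dv: 3*u*(12*u*v - 2*u - 6*v + 3)
F^* omega = (36*u*v^2 - 36*u*v - 27*u - 12*v^2 + 18*v) du + (3*u*(12*u*v - 2*u - 6*v + 3)) dv.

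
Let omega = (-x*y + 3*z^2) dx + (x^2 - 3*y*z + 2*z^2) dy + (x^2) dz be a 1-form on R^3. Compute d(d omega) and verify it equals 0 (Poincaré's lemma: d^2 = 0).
d(d omega) = 0

Step 1: d omega = sum_{i<j} (∂f_j/∂x_i - ∂f_i/∂x_j) dx_i ∧ dx_j:
  coeff of dx ∧ dy: 3*x
  coeff of dx ∧ dz: 2*x - 6*z
  coeff of dy ∧ dz: 3*y - 4*z
Step 2: Apply d again to each 2-form coefficient. The only possible 3-form in R^3 is dx ∧ dy ∧ dz, with coefficient
  ∂(coeff of dy∧dz)/∂x - ∂(coeff of dx∧dz)/∂y + ∂(coeff of dx∧dy)/∂z
  = ∂/∂x (3*y - 4*z) - ∂/∂y (2*x - 6*z) + ∂/∂z (3*x).
Each of these terms simplifies to sums of mixed partials that cancel in pairs. The result is 0 (by equality of mixed partials for smooth functions — Schwarz / Clairaut).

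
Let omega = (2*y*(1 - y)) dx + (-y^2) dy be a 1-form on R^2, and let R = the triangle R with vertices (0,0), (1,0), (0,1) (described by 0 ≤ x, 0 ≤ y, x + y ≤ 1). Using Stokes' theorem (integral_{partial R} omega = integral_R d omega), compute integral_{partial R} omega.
integral_(partial R) omega = -1/3

Stokes: integral_partial_R omega = integral_R d omega with d omega = (∂Q/∂x - ∂P/∂y) dx ∧ dy.
  ∂Q/∂x = 0
  ∂P/∂y = 2 - 4*y
  integrand = ∂Q/∂x - ∂P/∂y = 4*y - 2.
Integrating over R: integral_0^1 integral_0^{1-x} (4*y - 2) dy dx = -1/3.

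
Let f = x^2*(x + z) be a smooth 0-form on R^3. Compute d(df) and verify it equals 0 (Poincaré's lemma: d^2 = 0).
d(df) = 0

Step 1: df = sum_i (∂f/∂x_i) dx_i = (x*(3*x + 2*z)) dx + (0) dy + (x^2) dz.
Step 2: Apply d again. Using the 1-form formula, the coefficient of dx ∧ dy in d(df) is ∂^2 f/∂x ∂y - ∂^2 f/∂y ∂x = (0) - (0) = 0 (equality of mixed partials for smooth f).
Similarly for dx ∧ dz and dy ∧ dz — all coefficients vanish. So d(df) = 0.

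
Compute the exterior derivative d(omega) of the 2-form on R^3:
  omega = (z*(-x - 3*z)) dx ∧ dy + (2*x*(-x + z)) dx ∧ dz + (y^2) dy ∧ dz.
d(omega) = (-x - 6*z) dx ∧ dy ∧ dz

For a 2-form omega = sum_{i<j} g_{ij} dx_i ∧ dx_j, the exterior derivative is
  d(omega) = sum_{i<j} d(g_{ij}) ∧ dx_i ∧ dx_j = sum_{i<j, k} (∂g_{ij}/∂x_k) dx_k ∧ dx_i ∧ dx_j.
Expand each term, using dx_k ∧ dx_i ∧ dx_j = sgn(permutation) dx_{(a)} ∧ dx_{(b)} ∧ dx_{(c)} with (a < b < c) sorted:
  d(z*(-x - 3*z)) includes (∂/∂z)(z*(-x - 3*z)) dz = (-x - 6*z) dz, which multiplied by dx ∧ dy gives (-x - 6*z) dx ∧ dy ∧ dz
Collecting like 3-forms: d(omega) = (-x - 6*z) dx ∧ dy ∧ dz.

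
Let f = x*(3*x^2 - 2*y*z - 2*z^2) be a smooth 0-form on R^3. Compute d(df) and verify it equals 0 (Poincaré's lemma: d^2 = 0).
d(df) = 0

Step 1: df = sum_i (∂f/∂x_i) dx_i = (9*x^2 - 2*y*z - 2*z^2) dx + (-2*x*z) dy + (2*x*(-y - 2*z)) dz.
Step 2: Apply d again. Using the 1-form formula, the coefficient of dx ∧ dy in d(df) is ∂^2 f/∂x ∂y - ∂^2 f/∂y ∂x = (-2*z) - (-2*z) = 0 (equality of mixed partials for smooth f).
Similarly for dx ∧ dz and dy ∧ dz — all coefficients vanish. So d(df) = 0.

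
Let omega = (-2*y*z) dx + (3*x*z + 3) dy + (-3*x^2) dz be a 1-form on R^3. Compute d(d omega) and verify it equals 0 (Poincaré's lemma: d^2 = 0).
d(d omega) = 0

Step 1: d omega = sum_{i<j} (∂f_j/∂x_i - ∂f_i/∂x_j) dx_i ∧ dx_j:
  coeff of dx ∧ dy: 5*z
  coeff of dx ∧ dz: -6*x + 2*y
  coeff of dy ∧ dz: -3*x
Step 2: Apply d again to each 2-form coefficient. The only possible 3-form in R^3 is dx ∧ dy ∧ dz, with coefficient
  ∂(coeff of dy∧dz)/∂x - ∂(coeff of dx∧dz)/∂y + ∂(coeff of dx∧dy)/∂z
  = ∂/∂x (-3*x) - ∂/∂y (-6*x + 2*y) + ∂/∂z (5*z).
Each of these terms simplifies to sums of mixed partials that cancel in pairs. The result is 0 (by equality of mixed partials for smooth functions — Schwarz / Clairaut).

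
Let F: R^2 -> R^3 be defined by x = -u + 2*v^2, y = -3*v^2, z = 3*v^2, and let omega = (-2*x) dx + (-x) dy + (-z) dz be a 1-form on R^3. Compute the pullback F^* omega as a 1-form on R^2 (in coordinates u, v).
F^* omega = (-2*u + 4*v^2) du + (2*v*(u - 11*v^2)) dv

Using F^*(f dg) = (f ∘ F) d(g ∘ F), substitute each coordinate x_i by F_i(u, v) in f_i, and replace dx_i by d F_i = (∂F_i/∂u) du + (∂F_i/∂v) dv.
  For the x component: f_1(F) = 2*u - 4*v^2; d F_1 = (-1) du + (4*v) dv
  For the y component: f_2(F) = u - 2*v^2; d F_2 = (0) du + (-6*v) dv
  For the z component: f_3(F) = -3*v^2; d F_3 = (0) du + (6*v) dv
Combining and collecting du, dv coefficients:
  coeff of du: -2*u + 4*v^2
  coeff of dv: 2*v*(u - 11*v^2)
F^* omega = (-2*u + 4*v^2) du + (2*v*(u - 11*v^2)) dv.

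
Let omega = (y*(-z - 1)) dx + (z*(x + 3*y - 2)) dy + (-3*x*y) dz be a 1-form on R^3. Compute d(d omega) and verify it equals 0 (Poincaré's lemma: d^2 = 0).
d(d omega) = 0

Step 1: d omega = sum_{i<j} (∂f_j/∂x_i - ∂f_i/∂x_j) dx_i ∧ dx_j:
  coeff of dx ∧ dy: 2*z + 1
  coeff of dx ∧ dz: -2*y
  coeff of dy ∧ dz: -4*x - 3*y + 2
Step 2: Apply d again to each 2-form coefficient. The only possible 3-form in R^3 is dx ∧ dy ∧ dz, with coefficient
  ∂(coeff of dy∧dz)/∂x - ∂(coeff of dx∧dz)/∂y + ∂(coeff of dx∧dy)/∂z
  = ∂/∂x (-4*x - 3*y + 2) - ∂/∂y (-2*y) + ∂/∂z (2*z + 1).
Each of these terms simplifies to sums of mixed partials that cancel in pairs. The result is 0 (by equality of mixed partials for smooth functions — Schwarz / Clairaut).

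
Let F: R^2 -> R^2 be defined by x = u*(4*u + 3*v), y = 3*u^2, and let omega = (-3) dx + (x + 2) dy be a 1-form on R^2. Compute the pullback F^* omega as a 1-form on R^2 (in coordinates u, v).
F^* omega = (24*u^3 + 18*u^2*v - 12*u - 9*v) du + (-9*u) dv

Using F^*(f dg) = (f ∘ F) d(g ∘ F), substitute each coordinate x_i by F_i(u, v) in f_i, and replace dx_i by d F_i = (∂F_i/∂u) du + (∂F_i/∂v) dv.
  For the x component: f_1(F) = -3; d F_1 = (8*u + 3*v) du + (3*u) dv
  For the y component: f_2(F) = 4*u^2 + 3*u*v + 2; d F_2 = (6*u) du + (0) dv
Combining and collecting du, dv coefficients:
  coeff of du: 24*u^3 + 18*u^2*v - 12*u - 9*v
  coeff of dv: -9*u
F^* omega = (24*u^3 + 18*u^2*v - 12*u - 9*v) du + (-9*u) dv.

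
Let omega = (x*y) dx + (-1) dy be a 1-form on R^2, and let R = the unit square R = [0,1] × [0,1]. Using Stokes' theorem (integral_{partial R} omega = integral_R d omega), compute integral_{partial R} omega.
integral_(partial R) omega = -1/2

Stokes: integral_partial_R omega = integral_R d omega with d omega = (∂Q/∂x - ∂P/∂y) dx ∧ dy.
  ∂Q/∂x = 0
  ∂P/∂y = x
  integrand = ∂Q/∂x - ∂P/∂y = -x.
Integrating over R: integral_0^1 integral_0^1 (-x) dx dy = -1/2.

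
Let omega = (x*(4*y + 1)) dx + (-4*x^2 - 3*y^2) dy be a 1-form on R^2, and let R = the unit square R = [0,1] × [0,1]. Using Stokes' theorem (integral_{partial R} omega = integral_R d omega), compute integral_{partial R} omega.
integral_(partial R) omega = -6

Stokes: integral_partial_R omega = integral_R d omega with d omega = (∂Q/∂x - ∂P/∂y) dx ∧ dy.
  ∂Q/∂x = -8*x
  ∂P/∂y = 4*x
  integrand = ∂Q/∂x - ∂P/∂y = -12*x.
Integrating over R: integral_0^1 integral_0^1 (-12*x) dx dy = -6.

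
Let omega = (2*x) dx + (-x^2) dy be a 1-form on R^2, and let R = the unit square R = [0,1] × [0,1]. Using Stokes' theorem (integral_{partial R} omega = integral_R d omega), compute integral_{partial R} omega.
integral_(partial R) omega = -1

Stokes: integral_partial_R omega = integral_R d omega with d omega = (∂Q/∂x - ∂P/∂y) dx ∧ dy.
  ∂Q/∂x = -2*x
  ∂P/∂y = 0
  integrand = ∂Q/∂x - ∂P/∂y = -2*x.
Integrating over R: integral_0^1 integral_0^1 (-2*x) dx dy = -1.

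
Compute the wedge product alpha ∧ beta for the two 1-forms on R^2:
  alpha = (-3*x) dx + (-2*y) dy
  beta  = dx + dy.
alpha ∧ beta = (-3*x + 2*y) dx ∧ dy

Distribute the wedge, using dx_i ∧ dx_j = -dx_j ∧ dx_i and dx_i ∧ dx_i = 0. For each pair (i, j) with i < j, the coefficient of dx_i ∧ dx_j in alpha ∧ beta is (alpha_i * beta_j - alpha_j * beta_i). Collecting: alpha ∧ beta = (-3*x + 2*y) dx ∧ dy.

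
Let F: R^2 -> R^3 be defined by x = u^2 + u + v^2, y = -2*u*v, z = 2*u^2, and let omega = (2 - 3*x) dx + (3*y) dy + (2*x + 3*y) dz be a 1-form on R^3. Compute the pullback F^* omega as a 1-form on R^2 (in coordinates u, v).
F^* omega = (2*u^3 - 24*u^2*v - u^2 + 14*u*v^2 + u - 3*v^2 + 2) du + (2*v*(3*u^2 - 3*u - 3*v^2 + 2)) dv

Using F^*(f dg) = (f ∘ F) d(g ∘ F), substitute each coordinate x_i by F_i(u, v) in f_i, and replace dx_i by d F_i = (∂F_i/∂u) du + (∂F_i/∂v) dv.
  For the x component: f_1(F) = -3*u^2 - 3*u - 3*v^2 + 2; d F_1 = (2*u + 1) du + (2*v) dv
  For the y component: f_2(F) = -6*u*v; d F_2 = (-2*v) du + (-2*u) dv
  For the z component: f_3(F) = 2*u^2 - 6*u*v + 2*u + 2*v^2; d F_3 = (4*u) du + (0) dv
Combining and collecting du, dv coefficients:
  coeff of du: 2*u^3 - 24*u^2*v - u^2 + 14*u*v^2 + u - 3*v^2 + 2
  coeff of dv: 2*v*(3*u^2 - 3*u - 3*v^2 + 2)
F^* omega = (2*u^3 - 24*u^2*v - u^2 + 14*u*v^2 + u - 3*v^2 + 2) du + (2*v*(3*u^2 - 3*u - 3*v^2 + 2)) dv.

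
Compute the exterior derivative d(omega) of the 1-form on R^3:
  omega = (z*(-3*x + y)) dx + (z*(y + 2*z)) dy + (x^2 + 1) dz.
d(omega) = (-z) dx ∧ dy + (5*x - y) dx ∧ dz + (-y - 4*z) dy ∧ dz

For a 1-form omega = sum_i f_i dx_i, the exterior derivative is
  d(omega) = sum_{i < j} (∂f_j/∂x_i - ∂f_i/∂x_j) dx_i ∧ dx_j.
  coefficient of dx ∧ dy: ∂f_2/∂x - ∂f_1/∂y = ∂(z*(y + 2*z))/∂x - ∂(z*(-3*x + y))/∂y = -z
  coefficient of dx ∧ dz: ∂f_3/∂x - ∂f_1/∂z = ∂(x^2 + 1)/∂x - ∂(z*(-3*x + y))/∂z = 5*x - y
  coefficient of dy ∧ dz: ∂f_3/∂y - ∂f_2/∂z = ∂(x^2 + 1)/∂y - ∂(z*(y + 2*z))/∂z = -y - 4*z
Assembling: d(omega) = (-z) dx ∧ dy + (5*x - y) dx ∧ dz + (-y - 4*z) dy ∧ dz.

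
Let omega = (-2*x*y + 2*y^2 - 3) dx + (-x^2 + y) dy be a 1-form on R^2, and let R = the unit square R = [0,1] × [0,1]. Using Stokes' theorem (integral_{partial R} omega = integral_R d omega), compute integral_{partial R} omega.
integral_(partial R) omega = -2

Stokes: integral_partial_R omega = integral_R d omega with d omega = (∂Q/∂x - ∂P/∂y) dx ∧ dy.
  ∂Q/∂x = -2*x
  ∂P/∂y = -2*x + 4*y
  integrand = ∂Q/∂x - ∂P/∂y = -4*y.
Integrating over R: integral_0^1 integral_0^1 (-4*y) dx dy = -2.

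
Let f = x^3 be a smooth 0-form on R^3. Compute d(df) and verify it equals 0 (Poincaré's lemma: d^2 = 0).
d(df) = 0

Step 1: df = sum_i (∂f/∂x_i) dx_i = (3*x^2) dx + (0) dy + (0) dz.
Step 2: Apply d again. Using the 1-form formula, the coefficient of dx ∧ dy in d(df) is ∂^2 f/∂x ∂y - ∂^2 f/∂y ∂x = (0) - (0) = 0 (equality of mixed partials for smooth f).
Similarly for dx ∧ dz and dy ∧ dz — all coefficients vanish. So d(df) = 0.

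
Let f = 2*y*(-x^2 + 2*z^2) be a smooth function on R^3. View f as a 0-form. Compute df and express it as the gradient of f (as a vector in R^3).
df = (-4*x*y) dx + (-2*x^2 + 4*z^2) dy + (8*y*z) dz; grad f = (-4*x*y, -2*x^2 + 4*z^2, 8*y*z)

For a 0-form f, d f = (∂f/∂x) dx + (∂f/∂y) dy + (∂f/∂z) dz. The components of the vector representation are exactly the entries of grad f in Cartesian coordinates:
  ∂f/∂x = -4*x*y
  ∂f/∂y = -2*x^2 + 4*z^2
  ∂f/∂z = 8*y*z.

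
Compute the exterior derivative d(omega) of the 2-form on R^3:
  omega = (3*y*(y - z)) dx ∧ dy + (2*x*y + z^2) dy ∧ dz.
d(omega) = (-y) dx ∧ dy ∧ dz

For a 2-form omega = sum_{i<j} g_{ij} dx_i ∧ dx_j, the exterior derivative is
  d(omega) = sum_{i<j} d(g_{ij}) ∧ dx_i ∧ dx_j = sum_{i<j, k} (∂g_{ij}/∂x_k) dx_k ∧ dx_i ∧ dx_j.
Expand each term, using dx_k ∧ dx_i ∧ dx_j = sgn(permutation) dx_{(a)} ∧ dx_{(b)} ∧ dx_{(c)} with (a < b < c) sorted:
  d(3*y*(y - z)) includes (∂/∂z)(3*y*(y - z)) dz = (-3*y) dz, which multiplied by dx ∧ dy gives (-3*y) dx ∧ dy ∧ dz
  d(2*x*y + z^2) includes (∂/∂x)(2*x*y + z^2) dx = (2*y) dx, which multiplied by dy ∧ dz gives (2*y) dx ∧ dy ∧ dz
Collecting like 3-forms: d(omega) = (-y) dx ∧ dy ∧ dz.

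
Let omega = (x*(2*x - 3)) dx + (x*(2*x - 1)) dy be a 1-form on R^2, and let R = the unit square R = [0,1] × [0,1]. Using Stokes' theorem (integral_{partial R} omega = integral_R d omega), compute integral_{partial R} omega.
integral_(partial R) omega = 1

Stokes: integral_partial_R omega = integral_R d omega with d omega = (∂Q/∂x - ∂P/∂y) dx ∧ dy.
  ∂Q/∂x = 4*x - 1
  ∂P/∂y = 0
  integrand = ∂Q/∂x - ∂P/∂y = 4*x - 1.
Integrating over R: integral_0^1 integral_0^1 (4*x - 1) dx dy = 1.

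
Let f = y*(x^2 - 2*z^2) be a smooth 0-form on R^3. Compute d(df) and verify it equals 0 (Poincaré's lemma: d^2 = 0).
d(df) = 0

Step 1: df = sum_i (∂f/∂x_i) dx_i = (2*x*y) dx + (x^2 - 2*z^2) dy + (-4*y*z) dz.
Step 2: Apply d again. Using the 1-form formula, the coefficient of dx ∧ dy in d(df) is ∂^2 f/∂x ∂y - ∂^2 f/∂y ∂x = (2*x) - (2*x) = 0 (equality of mixed partials for smooth f).
Similarly for dx ∧ dz and dy ∧ dz — all coefficients vanish. So d(df) = 0.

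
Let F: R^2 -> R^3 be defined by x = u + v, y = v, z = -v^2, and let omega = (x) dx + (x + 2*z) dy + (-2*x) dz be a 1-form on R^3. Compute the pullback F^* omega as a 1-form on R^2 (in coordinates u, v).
F^* omega = (u + v) du + (4*u*v + 2*u + 2*v^2 + 2*v) dv

Using F^*(f dg) = (f ∘ F) d(g ∘ F), substitute each coordinate x_i by F_i(u, v) in f_i, and replace dx_i by d F_i = (∂F_i/∂u) du + (∂F_i/∂v) dv.
  For the x component: f_1(F) = u + v; d F_1 = (1) du + (1) dv
  For the y component: f_2(F) = u - 2*v^2 + v; d F_2 = (0) du + (1) dv
  For the z component: f_3(F) = -2*u - 2*v; d F_3 = (0) du + (-2*v) dv
Combining and collecting du, dv coefficients:
  coeff of du: u + v
  coeff of dv: 4*u*v + 2*u + 2*v^2 + 2*v
F^* omega = (u + v) du + (4*u*v + 2*u + 2*v^2 + 2*v) dv.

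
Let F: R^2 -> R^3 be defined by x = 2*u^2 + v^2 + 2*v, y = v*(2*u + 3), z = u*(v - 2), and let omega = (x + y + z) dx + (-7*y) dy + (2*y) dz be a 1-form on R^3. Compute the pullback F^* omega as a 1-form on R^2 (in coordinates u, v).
F^* omega = (8*u^3 + 12*u^2*v - 8*u^2 - 20*u*v^2 + 12*u*v - 36*v^2 - 12*v) du + (-20*u^2*v + 4*u^2 + 6*u*v^2 - 76*u*v - 4*u + 2*v^3 + 12*v^2 - 53*v) dv

Using F^*(f dg) = (f ∘ F) d(g ∘ F), substitute each coordinate x_i by F_i(u, v) in f_i, and replace dx_i by d F_i = (∂F_i/∂u) du + (∂F_i/∂v) dv.
  For the x component: f_1(F) = 2*u^2 + 3*u*v - 2*u + v^2 + 5*v; d F_1 = (4*u) du + (2*v + 2) dv
  For the y component: f_2(F) = 7*v*(-2*u - 3); d F_2 = (2*v) du + (2*u + 3) dv
  For the z component: f_3(F) = 2*v*(2*u + 3); d F_3 = (v - 2) du + (u) dv
Combining and collecting du, dv coefficients:
  coeff of du: 8*u^3 + 12*u^2*v - 8*u^2 - 20*u*v^2 + 12*u*v - 36*v^2 - 12*v
  coeff of dv: -20*u^2*v + 4*u^2 + 6*u*v^2 - 76*u*v - 4*u + 2*v^3 + 12*v^2 - 53*v
F^* omega = (8*u^3 + 12*u^2*v - 8*u^2 - 20*u*v^2 + 12*u*v - 36*v^2 - 12*v) du + (-20*u^2*v + 4*u^2 + 6*u*v^2 - 76*u*v - 4*u + 2*v^3 + 12*v^2 - 53*v) dv.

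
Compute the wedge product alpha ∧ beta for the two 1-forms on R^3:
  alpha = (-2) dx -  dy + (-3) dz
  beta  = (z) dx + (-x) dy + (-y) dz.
alpha ∧ beta = (2*x + z) dx ∧ dy + (2*y + 3*z) dx ∧ dz + (-3*x + y) dy ∧ dz

Distribute the wedge, using dx_i ∧ dx_j = -dx_j ∧ dx_i and dx_i ∧ dx_i = 0. For each pair (i, j) with i < j, the coefficient of dx_i ∧ dx_j in alpha ∧ beta is (alpha_i * beta_j - alpha_j * beta_i). Collecting: alpha ∧ beta = (2*x + z) dx ∧ dy + (2*y + 3*z) dx ∧ dz + (-3*x + y) dy ∧ dz.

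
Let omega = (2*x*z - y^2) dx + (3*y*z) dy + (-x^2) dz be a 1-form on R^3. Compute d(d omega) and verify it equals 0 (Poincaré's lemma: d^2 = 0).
d(d omega) = 0

Step 1: d omega = sum_{i<j} (∂f_j/∂x_i - ∂f_i/∂x_j) dx_i ∧ dx_j:
  coeff of dx ∧ dy: 2*y
  coeff of dx ∧ dz: -4*x
  coeff of dy ∧ dz: -3*y
Step 2: Apply d again to each 2-form coefficient. The only possible 3-form in R^3 is dx ∧ dy ∧ dz, with coefficient
  ∂(coeff of dy∧dz)/∂x - ∂(coeff of dx∧dz)/∂y + ∂(coeff of dx∧dy)/∂z
  = ∂/∂x (-3*y) - ∂/∂y (-4*x) + ∂/∂z (2*y).
Each of these terms simplifies to sums of mixed partials that cancel in pairs. The result is 0 (by equality of mixed partials for smooth functions — Schwarz / Clairaut).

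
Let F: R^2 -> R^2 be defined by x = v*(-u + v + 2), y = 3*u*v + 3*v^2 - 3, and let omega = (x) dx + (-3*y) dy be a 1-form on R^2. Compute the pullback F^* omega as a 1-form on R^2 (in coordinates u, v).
F^* omega = (v*(-26*u*v - 28*v^2 - 2*v + 27)) du + (-26*u^2*v - 84*u*v^2 - 4*u*v + 27*u - 52*v^3 + 6*v^2 + 58*v) dv

Using F^*(f dg) = (f ∘ F) d(g ∘ F), substitute each coordinate x_i by F_i(u, v) in f_i, and replace dx_i by d F_i = (∂F_i/∂u) du + (∂F_i/∂v) dv.
  For the x component: f_1(F) = v*(-u + v + 2); d F_1 = (-v) du + (-u + 2*v + 2) dv
  For the y component: f_2(F) = -9*u*v - 9*v^2 + 9; d F_2 = (3*v) du + (3*u + 6*v) dv
Combining and collecting du, dv coefficients:
  coeff of du: v*(-26*u*v - 28*v^2 - 2*v + 27)
  coeff of dv: -26*u^2*v - 84*u*v^2 - 4*u*v + 27*u - 52*v^3 + 6*v^2 + 58*v
F^* omega = (v*(-26*u*v - 28*v^2 - 2*v + 27)) du + (-26*u^2*v - 84*u*v^2 - 4*u*v + 27*u - 52*v^3 + 6*v^2 + 58*v) dv.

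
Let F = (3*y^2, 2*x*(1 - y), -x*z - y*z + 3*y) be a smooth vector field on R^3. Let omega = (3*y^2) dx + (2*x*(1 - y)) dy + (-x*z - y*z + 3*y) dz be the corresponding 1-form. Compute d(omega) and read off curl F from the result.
d(omega) = (3 - z) dy ∧ dz + (z) dz ∧ dx + (2 - 8*y) dx ∧ dy; curl F = (3 - z, z, 2 - 8*y)

d omega = sum_{i<j} (∂f_j/∂x_i - ∂f_i/∂x_j) dx_i ∧ dx_j. Under the identification (dy ∧ dz, dz ∧ dx, dx ∧ dy) ↔ (e_x, e_y, e_z), the coefficients are exactly the components of curl F. Compute:
  ∂R/∂y - ∂Q/∂z = (3 - z) - (0) = 3 - z
  ∂P/∂z - ∂R/∂x = (0) - (-z) = z
  ∂Q/∂x - ∂P/∂y = (2 - 2*y) - (6*y) = 2 - 8*y.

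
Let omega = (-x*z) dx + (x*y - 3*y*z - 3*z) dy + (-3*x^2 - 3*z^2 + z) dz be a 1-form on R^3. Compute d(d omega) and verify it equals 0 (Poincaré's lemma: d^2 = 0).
d(d omega) = 0

Step 1: d omega = sum_{i<j} (∂f_j/∂x_i - ∂f_i/∂x_j) dx_i ∧ dx_j:
  coeff of dx ∧ dy: y
  coeff of dx ∧ dz: -5*x
  coeff of dy ∧ dz: 3*y + 3
Step 2: Apply d again to each 2-form coefficient. The only possible 3-form in R^3 is dx ∧ dy ∧ dz, with coefficient
  ∂(coeff of dy∧dz)/∂x - ∂(coeff of dx∧dz)/∂y + ∂(coeff of dx∧dy)/∂z
  = ∂/∂x (3*y + 3) - ∂/∂y (-5*x) + ∂/∂z (y).
Each of these terms simplifies to sums of mixed partials that cancel in pairs. The result is 0 (by equality of mixed partials for smooth functions — Schwarz / Clairaut).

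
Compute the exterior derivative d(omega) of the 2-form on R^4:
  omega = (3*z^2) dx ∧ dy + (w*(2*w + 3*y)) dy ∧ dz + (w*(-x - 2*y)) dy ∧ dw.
d(omega) = (6*z) dx ∧ dy ∧ dz + (4*w + 3*y) dy ∧ dz ∧ dw + (-w) dx ∧ dy ∧ dw

For a 2-form omega = sum_{i<j} g_{ij} dx_i ∧ dx_j, the exterior derivative is
  d(omega) = sum_{i<j} d(g_{ij}) ∧ dx_i ∧ dx_j = sum_{i<j, k} (∂g_{ij}/∂x_k) dx_k ∧ dx_i ∧ dx_j.
Expand each term, using dx_k ∧ dx_i ∧ dx_j = sgn(permutation) dx_{(a)} ∧ dx_{(b)} ∧ dx_{(c)} with (a < b < c) sorted:
  d(3*z^2) includes (∂/∂z)(3*z^2) dz = (6*z) dz, which multiplied by dx ∧ dy gives (6*z) dx ∧ dy ∧ dz
  d(w*(2*w + 3*y)) includes (∂/∂w)(w*(2*w + 3*y)) dw = (4*w + 3*y) dw, which multiplied by dy ∧ dz gives (4*w + 3*y) dy ∧ dz ∧ dw
  d(w*(-x - 2*y)) includes (∂/∂x)(w*(-x - 2*y)) dx = (-w) dx, which multiplied by dy ∧ dw gives (-w) dx ∧ dy ∧ dw
Collecting like 3-forms: d(omega) = (6*z) dx ∧ dy ∧ dz + (4*w + 3*y) dy ∧ dz ∧ dw + (-w) dx ∧ dy ∧ dw.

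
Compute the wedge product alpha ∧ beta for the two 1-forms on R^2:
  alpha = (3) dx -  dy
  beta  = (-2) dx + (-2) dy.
alpha ∧ beta = (-8) dx ∧ dy

Distribute the wedge, using dx_i ∧ dx_j = -dx_j ∧ dx_i and dx_i ∧ dx_i = 0. For each pair (i, j) with i < j, the coefficient of dx_i ∧ dx_j in alpha ∧ beta is (alpha_i * beta_j - alpha_j * beta_i). Collecting: alpha ∧ beta = (-8) dx ∧ dy.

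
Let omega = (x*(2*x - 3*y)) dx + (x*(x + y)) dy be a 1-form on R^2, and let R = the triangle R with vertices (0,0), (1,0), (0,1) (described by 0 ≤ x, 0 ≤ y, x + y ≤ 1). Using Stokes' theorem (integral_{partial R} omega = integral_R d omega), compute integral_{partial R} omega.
integral_(partial R) omega = 1

Stokes: integral_partial_R omega = integral_R d omega with d omega = (∂Q/∂x - ∂P/∂y) dx ∧ dy.
  ∂Q/∂x = 2*x + y
  ∂P/∂y = -3*x
  integrand = ∂Q/∂x - ∂P/∂y = 5*x + y.
Integrating over R: integral_0^1 integral_0^{1-x} (5*x + y) dy dx = 1.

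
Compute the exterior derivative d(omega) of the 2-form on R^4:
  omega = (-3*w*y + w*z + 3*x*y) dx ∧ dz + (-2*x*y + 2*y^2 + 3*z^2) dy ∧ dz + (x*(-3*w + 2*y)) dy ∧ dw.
d(omega) = (3*w - 3*x - 2*y) dx ∧ dy ∧ dz + (-3*y + z) dx ∧ dz ∧ dw + (-3*w + 2*y) dx ∧ dy ∧ dw

For a 2-form omega = sum_{i<j} g_{ij} dx_i ∧ dx_j, the exterior derivative is
  d(omega) = sum_{i<j} d(g_{ij}) ∧ dx_i ∧ dx_j = sum_{i<j, k} (∂g_{ij}/∂x_k) dx_k ∧ dx_i ∧ dx_j.
Expand each term, using dx_k ∧ dx_i ∧ dx_j = sgn(permutation) dx_{(a)} ∧ dx_{(b)} ∧ dx_{(c)} with (a < b < c) sorted:
  d(-3*w*y + w*z + 3*x*y) includes (∂/∂y)(-3*w*y + w*z + 3*x*y) dy = (-3*w + 3*x) dy, which multiplied by dx ∧ dz gives (3*w - 3*x) dx ∧ dy ∧ dz
  d(-3*w*y + w*z + 3*x*y) includes (∂/∂w)(-3*w*y + w*z + 3*x*y) dw = (-3*y + z) dw, which multiplied by dx ∧ dz gives (-3*y + z) dx ∧ dz ∧ dw
  d(-2*x*y + 2*y^2 + 3*z^2) includes (∂/∂x)(-2*x*y + 2*y^2 + 3*z^2) dx = (-2*y) dx, which multiplied by dy ∧ dz gives (-2*y) dx ∧ dy ∧ dz
  d(x*(-3*w + 2*y)) includes (∂/∂x)(x*(-3*w + 2*y)) dx = (-3*w + 2*y) dx, which multiplied by dy ∧ dw gives (-3*w + 2*y) dx ∧ dy ∧ dw
Collecting like 3-forms: d(omega) = (3*w - 3*x - 2*y) dx ∧ dy ∧ dz + (-3*y + z) dx ∧ dz ∧ dw + (-3*w + 2*y) dx ∧ dy ∧ dw.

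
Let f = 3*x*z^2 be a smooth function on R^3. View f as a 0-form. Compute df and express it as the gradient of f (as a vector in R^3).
df = (3*z^2) dx + (0) dy + (6*x*z) dz; grad f = (3*z^2, 0, 6*x*z)

For a 0-form f, d f = (∂f/∂x) dx + (∂f/∂y) dy + (∂f/∂z) dz. The components of the vector representation are exactly the entries of grad f in Cartesian coordinates:
  ∂f/∂x = 3*z^2
  ∂f/∂y = 0
  ∂f/∂z = 6*x*z.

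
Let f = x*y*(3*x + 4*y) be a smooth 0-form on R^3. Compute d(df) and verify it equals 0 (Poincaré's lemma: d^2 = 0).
d(df) = 0

Step 1: df = sum_i (∂f/∂x_i) dx_i = (2*y*(3*x + 2*y)) dx + (x*(3*x + 8*y)) dy + (0) dz.
Step 2: Apply d again. Using the 1-form formula, the coefficient of dx ∧ dy in d(df) is ∂^2 f/∂x ∂y - ∂^2 f/∂y ∂x = (6*x + 8*y) - (6*x + 8*y) = 0 (equality of mixed partials for smooth f).
Similarly for dx ∧ dz and dy ∧ dz — all coefficients vanish. So d(df) = 0.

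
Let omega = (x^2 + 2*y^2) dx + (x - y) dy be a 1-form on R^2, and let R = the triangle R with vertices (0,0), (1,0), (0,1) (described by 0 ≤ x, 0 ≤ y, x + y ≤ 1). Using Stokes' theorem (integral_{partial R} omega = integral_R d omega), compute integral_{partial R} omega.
integral_(partial R) omega = -1/6

Stokes: integral_partial_R omega = integral_R d omega with d omega = (∂Q/∂x - ∂P/∂y) dx ∧ dy.
  ∂Q/∂x = 1
  ∂P/∂y = 4*y
  integrand = ∂Q/∂x - ∂P/∂y = 1 - 4*y.
Integrating over R: integral_0^1 integral_0^{1-x} (1 - 4*y) dy dx = -1/6.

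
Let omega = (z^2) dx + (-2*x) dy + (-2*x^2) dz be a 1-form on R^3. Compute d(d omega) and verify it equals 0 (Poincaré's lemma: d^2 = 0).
d(d omega) = 0

Step 1: d omega = sum_{i<j} (∂f_j/∂x_i - ∂f_i/∂x_j) dx_i ∧ dx_j:
  coeff of dx ∧ dy: -2
  coeff of dx ∧ dz: -4*x - 2*z
  coeff of dy ∧ dz: 0
Step 2: Apply d again to each 2-form coefficient. The only possible 3-form in R^3 is dx ∧ dy ∧ dz, with coefficient
  ∂(coeff of dy∧dz)/∂x - ∂(coeff of dx∧dz)/∂y + ∂(coeff of dx∧dy)/∂z
  = ∂/∂x (0) - ∂/∂y (-4*x - 2*z) + ∂/∂z (-2).
Each of these terms simplifies to sums of mixed partials that cancel in pairs. The result is 0 (by equality of mixed partials for smooth functions — Schwarz / Clairaut).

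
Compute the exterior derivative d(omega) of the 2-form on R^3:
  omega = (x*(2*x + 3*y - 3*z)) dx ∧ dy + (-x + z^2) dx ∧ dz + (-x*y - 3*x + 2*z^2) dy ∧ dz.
d(omega) = (-3*x - y - 3) dx ∧ dy ∧ dz

For a 2-form omega = sum_{i<j} g_{ij} dx_i ∧ dx_j, the exterior derivative is
  d(omega) = sum_{i<j} d(g_{ij}) ∧ dx_i ∧ dx_j = sum_{i<j, k} (∂g_{ij}/∂x_k) dx_k ∧ dx_i ∧ dx_j.
Expand each term, using dx_k ∧ dx_i ∧ dx_j = sgn(permutation) dx_{(a)} ∧ dx_{(b)} ∧ dx_{(c)} with (a < b < c) sorted:
  d(x*(2*x + 3*y - 3*z)) includes (∂/∂z)(x*(2*x + 3*y - 3*z)) dz = (-3*x) dz, which multiplied by dx ∧ dy gives (-3*x) dx ∧ dy ∧ dz
  d(-x*y - 3*x + 2*z^2) includes (∂/∂x)(-x*y - 3*x + 2*z^2) dx = (-y - 3) dx, which multiplied by dy ∧ dz gives (-y - 3) dx ∧ dy ∧ dz
Collecting like 3-forms: d(omega) = (-3*x - y - 3) dx ∧ dy ∧ dz.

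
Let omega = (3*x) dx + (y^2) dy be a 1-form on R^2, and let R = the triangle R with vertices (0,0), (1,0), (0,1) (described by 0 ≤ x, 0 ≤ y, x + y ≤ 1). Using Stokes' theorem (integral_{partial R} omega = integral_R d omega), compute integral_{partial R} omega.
integral_(partial R) omega = 0

Stokes: integral_partial_R omega = integral_R d omega with d omega = (∂Q/∂x - ∂P/∂y) dx ∧ dy.
  ∂Q/∂x = 0
  ∂P/∂y = 0
  integrand = ∂Q/∂x - ∂P/∂y = 0.
Integrating over R: integral_0^1 integral_0^{1-x} (0) dy dx = 0.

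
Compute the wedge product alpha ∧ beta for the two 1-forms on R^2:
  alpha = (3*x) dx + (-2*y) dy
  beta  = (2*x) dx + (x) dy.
alpha ∧ beta = (x*(3*x + 4*y)) dx ∧ dy

Distribute the wedge, using dx_i ∧ dx_j = -dx_j ∧ dx_i and dx_i ∧ dx_i = 0. For each pair (i, j) with i < j, the coefficient of dx_i ∧ dx_j in alpha ∧ beta is (alpha_i * beta_j - alpha_j * beta_i). Collecting: alpha ∧ beta = (x*(3*x + 4*y)) dx ∧ dy.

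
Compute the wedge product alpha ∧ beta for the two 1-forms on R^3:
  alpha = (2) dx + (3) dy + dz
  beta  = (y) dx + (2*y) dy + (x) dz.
alpha ∧ beta = (y) dx ∧ dy + (2*x - y) dx ∧ dz + (3*x - 2*y) dy ∧ dz

Distribute the wedge, using dx_i ∧ dx_j = -dx_j ∧ dx_i and dx_i ∧ dx_i = 0. For each pair (i, j) with i < j, the coefficient of dx_i ∧ dx_j in alpha ∧ beta is (alpha_i * beta_j - alpha_j * beta_i). Collecting: alpha ∧ beta = (y) dx ∧ dy + (2*x - y) dx ∧ dz + (3*x - 2*y) dy ∧ dz.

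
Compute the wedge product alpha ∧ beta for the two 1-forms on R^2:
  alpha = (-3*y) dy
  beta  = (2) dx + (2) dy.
alpha ∧ beta = (6*y) dx ∧ dy

Distribute the wedge, using dx_i ∧ dx_j = -dx_j ∧ dx_i and dx_i ∧ dx_i = 0. For each pair (i, j) with i < j, the coefficient of dx_i ∧ dx_j in alpha ∧ beta is (alpha_i * beta_j - alpha_j * beta_i). Collecting: alpha ∧ beta = (6*y) dx ∧ dy.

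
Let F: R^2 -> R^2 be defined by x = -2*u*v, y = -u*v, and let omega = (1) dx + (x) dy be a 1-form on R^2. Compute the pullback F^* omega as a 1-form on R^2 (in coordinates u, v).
F^* omega = (2*v*(u*v - 1)) du + (2*u*(u*v - 1)) dv

Using F^*(f dg) = (f ∘ F) d(g ∘ F), substitute each coordinate x_i by F_i(u, v) in f_i, and replace dx_i by d F_i = (∂F_i/∂u) du + (∂F_i/∂v) dv.
  For the x component: f_1(F) = 1; d F_1 = (-2*v) du + (-2*u) dv
  For the y component: f_2(F) = -2*u*v; d F_2 = (-v) du + (-u) dv
Combining and collecting du, dv coefficients:
  coeff of du: 2*v*(u*v - 1)
  coeff of dv: 2*u*(u*v - 1)
F^* omega = (2*v*(u*v - 1)) du + (2*u*(u*v - 1)) dv.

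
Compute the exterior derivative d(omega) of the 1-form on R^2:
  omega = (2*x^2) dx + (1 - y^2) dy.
d(omega) = 0

For a 1-form omega = sum_i f_i dx_i, the exterior derivative is
  d(omega) = sum_{i < j} (∂f_j/∂x_i - ∂f_i/∂x_j) dx_i ∧ dx_j.

Assembling: d(omega) = 0.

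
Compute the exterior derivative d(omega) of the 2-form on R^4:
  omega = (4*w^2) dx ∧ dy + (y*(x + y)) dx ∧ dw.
d(omega) = (8*w - x - 2*y) dx ∧ dy ∧ dw

For a 2-form omega = sum_{i<j} g_{ij} dx_i ∧ dx_j, the exterior derivative is
  d(omega) = sum_{i<j} d(g_{ij}) ∧ dx_i ∧ dx_j = sum_{i<j, k} (∂g_{ij}/∂x_k) dx_k ∧ dx_i ∧ dx_j.
Expand each term, using dx_k ∧ dx_i ∧ dx_j = sgn(permutation) dx_{(a)} ∧ dx_{(b)} ∧ dx_{(c)} with (a < b < c) sorted:
  d(4*w^2) includes (∂/∂w)(4*w^2) dw = (8*w) dw, which multiplied by dx ∧ dy gives (8*w) dx ∧ dy ∧ dw
  d(y*(x + y)) includes (∂/∂y)(y*(x + y)) dy = (x + 2*y) dy, which multiplied by dx ∧ dw gives (-x - 2*y) dx ∧ dy ∧ dw
Collecting like 3-forms: d(omega) = (8*w - x - 2*y) dx ∧ dy ∧ dw.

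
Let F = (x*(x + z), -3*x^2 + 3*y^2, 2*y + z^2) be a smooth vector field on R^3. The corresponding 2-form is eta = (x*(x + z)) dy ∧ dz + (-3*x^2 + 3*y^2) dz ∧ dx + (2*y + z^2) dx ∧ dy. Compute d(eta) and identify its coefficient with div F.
d(eta) = (2*x + 6*y + 3*z) dx ∧ dy ∧ dz; div F = 2*x + 6*y + 3*z

For a 2-form in R^3 of the form above, applying d gives a 3-form with coefficient ∂P/∂x + ∂Q/∂y + ∂R/∂z:
  ∂P/∂x = 2*x + z
  ∂Q/∂y = 6*y
  ∂R/∂z = 2*z
Sum = 2*x + 6*y + 3*z, which is exactly div F.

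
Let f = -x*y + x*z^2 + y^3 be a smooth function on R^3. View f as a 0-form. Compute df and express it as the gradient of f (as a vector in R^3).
df = (-y + z^2) dx + (-x + 3*y^2) dy + (2*x*z) dz; grad f = (-y + z^2, -x + 3*y^2, 2*x*z)

For a 0-form f, d f = (∂f/∂x) dx + (∂f/∂y) dy + (∂f/∂z) dz. The components of the vector representation are exactly the entries of grad f in Cartesian coordinates:
  ∂f/∂x = -y + z^2
  ∂f/∂y = -x + 3*y^2
  ∂f/∂z = 2*x*z.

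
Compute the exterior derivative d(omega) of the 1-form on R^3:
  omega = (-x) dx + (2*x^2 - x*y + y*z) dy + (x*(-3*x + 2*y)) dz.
d(omega) = (4*x - y) dx ∧ dy + (-6*x + 2*y) dx ∧ dz + (2*x - y) dy ∧ dz

For a 1-form omega = sum_i f_i dx_i, the exterior derivative is
  d(omega) = sum_{i < j} (∂f_j/∂x_i - ∂f_i/∂x_j) dx_i ∧ dx_j.
  coefficient of dx ∧ dy: ∂f_2/∂x - ∂f_1/∂y = ∂(2*x^2 - x*y + y*z)/∂x - ∂(-x)/∂y = 4*x - y
  coefficient of dx ∧ dz: ∂f_3/∂x - ∂f_1/∂z = ∂(x*(-3*x + 2*y))/∂x - ∂(-x)/∂z = -6*x + 2*y
  coefficient of dy ∧ dz: ∂f_3/∂y - ∂f_2/∂z = ∂(x*(-3*x + 2*y))/∂y - ∂(2*x^2 - x*y + y*z)/∂z = 2*x - y
Assembling: d(omega) = (4*x - y) dx ∧ dy + (-6*x + 2*y) dx ∧ dz + (2*x - y) dy ∧ dz.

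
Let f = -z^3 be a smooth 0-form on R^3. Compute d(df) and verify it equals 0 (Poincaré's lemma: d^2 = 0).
d(df) = 0

Step 1: df = sum_i (∂f/∂x_i) dx_i = (0) dx + (0) dy + (-3*z^2) dz.
Step 2: Apply d again. Using the 1-form formula, the coefficient of dx ∧ dy in d(df) is ∂^2 f/∂x ∂y - ∂^2 f/∂y ∂x = (0) - (0) = 0 (equality of mixed partials for smooth f).
Similarly for dx ∧ dz and dy ∧ dz — all coefficients vanish. So d(df) = 0.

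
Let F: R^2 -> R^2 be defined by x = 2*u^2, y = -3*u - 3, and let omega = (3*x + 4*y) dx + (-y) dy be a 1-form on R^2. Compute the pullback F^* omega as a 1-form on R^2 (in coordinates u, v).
F^* omega = (24*u^3 - 48*u^2 - 57*u - 9) du

Using F^*(f dg) = (f ∘ F) d(g ∘ F), substitute each coordinate x_i by F_i(u, v) in f_i, and replace dx_i by d F_i = (∂F_i/∂u) du + (∂F_i/∂v) dv.
  For the x component: f_1(F) = 6*u^2 - 12*u - 12; d F_1 = (4*u) du + (0) dv
  For the y component: f_2(F) = 3*u + 3; d F_2 = (-3) du + (0) dv
Combining and collecting du, dv coefficients:
  coeff of du: 24*u^3 - 48*u^2 - 57*u - 9
  coeff of dv: 0
F^* omega = (24*u^3 - 48*u^2 - 57*u - 9) du.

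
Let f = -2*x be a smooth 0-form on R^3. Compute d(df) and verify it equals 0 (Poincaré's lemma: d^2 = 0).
d(df) = 0

Step 1: df = sum_i (∂f/∂x_i) dx_i = (-2) dx + (0) dy + (0) dz.
Step 2: Apply d again. Using the 1-form formula, the coefficient of dx ∧ dy in d(df) is ∂^2 f/∂x ∂y - ∂^2 f/∂y ∂x = (0) - (0) = 0 (equality of mixed partials for smooth f).
Similarly for dx ∧ dz and dy ∧ dz — all coefficients vanish. So d(df) = 0.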